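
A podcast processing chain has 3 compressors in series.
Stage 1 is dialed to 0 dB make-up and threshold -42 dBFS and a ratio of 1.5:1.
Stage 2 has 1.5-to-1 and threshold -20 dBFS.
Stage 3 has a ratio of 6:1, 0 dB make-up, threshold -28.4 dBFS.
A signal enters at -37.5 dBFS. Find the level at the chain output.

Stage 1: overshoot 4.5 dB → 4.5/1.5 = 3 dB → -39 dBFS.
Stage 2: -39 dBFS ≤ -20 dBFS, so stage 2 doesn't engage; output -39 dBFS.
Stage 3: below threshold (-39 ≤ -28.4); passes unchanged; output -39 dBFS.

-39 dBFS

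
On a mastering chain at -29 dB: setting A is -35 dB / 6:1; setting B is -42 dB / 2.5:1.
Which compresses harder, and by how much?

A: overshoot 6 dB → output overshoot 1 dB → GR 5 dB.
B: overshoot 13 dB → output overshoot 5.2 dB → GR 7.8 dB.
B reduces 2.8 dB more.

B, by 2.8 dB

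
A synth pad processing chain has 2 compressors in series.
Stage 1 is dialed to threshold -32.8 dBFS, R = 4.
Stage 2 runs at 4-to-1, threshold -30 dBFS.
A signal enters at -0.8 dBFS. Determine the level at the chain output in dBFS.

-28.7 dBFS

Stage 1: overshoot 32 dB → 32/4 = 8 dB → -24.8 dBFS.
Stage 2: 5.2 dB above -30 dBFS, reduced 4:1 to 1.3 dB above → -28.7 dBFS.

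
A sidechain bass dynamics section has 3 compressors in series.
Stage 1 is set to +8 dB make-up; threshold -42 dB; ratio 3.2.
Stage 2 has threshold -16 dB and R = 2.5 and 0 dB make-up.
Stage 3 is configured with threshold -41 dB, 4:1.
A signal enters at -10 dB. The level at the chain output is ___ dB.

Stage 1: 32 dB above -42 dB, reduced 3.2:1 to 10 dB above → -32 dB; +8 dB make-up → -24 dB.
Stage 2: -24 dB ≤ -16 dB, so stage 2 doesn't engage; output -24 dB.
Stage 3: -24 dB is 17 dB over -41 dB; at 4:1 that becomes 4.25 dB over, giving -36.75 dB.

-36.75 dB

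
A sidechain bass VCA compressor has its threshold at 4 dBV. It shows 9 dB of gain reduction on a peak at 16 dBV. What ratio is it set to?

Input overshoot = 16 − 4 = 12 dB.
Output overshoot = 12 − 9 = 3 dB.
Ratio = input overshoot / output overshoot = 12 / 3 = 4.

4:1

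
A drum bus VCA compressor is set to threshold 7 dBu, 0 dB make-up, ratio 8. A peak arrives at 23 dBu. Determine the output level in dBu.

9 dBu

23 dBu sits 16 dB over threshold.
The 16 dB excess becomes 2 dB after 8:1 reduction.
That puts the output at 9 dBu.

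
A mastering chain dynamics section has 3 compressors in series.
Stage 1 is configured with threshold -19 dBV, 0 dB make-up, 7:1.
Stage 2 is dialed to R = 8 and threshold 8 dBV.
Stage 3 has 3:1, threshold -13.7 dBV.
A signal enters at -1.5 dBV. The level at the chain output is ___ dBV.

Stage 1: -1.5 dBV is 17.5 dB over -19 dBV; at 7:1 that becomes 2.5 dB over, giving -16.5 dBV.
Stage 2: -16.5 dBV ≤ 8 dBV, so stage 2 doesn't engage; output -16.5 dBV.
Stage 3: -16.5 dBV is at or below the -13.7 dBV threshold — no compression; output -16.5 dBV.

-16.5 dBV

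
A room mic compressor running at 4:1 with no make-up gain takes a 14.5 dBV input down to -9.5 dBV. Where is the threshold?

-17.5 dBV

Input is 32 dB above T (since output overshoot × R = input overshoot: (-9.5 − T)·4 = 14.5 − T gives T = -17.5 dBV).
Check: -17.5 + (14.5 − (-17.5))/4 = -17.5 + 8 = -9.5 dBV. ✓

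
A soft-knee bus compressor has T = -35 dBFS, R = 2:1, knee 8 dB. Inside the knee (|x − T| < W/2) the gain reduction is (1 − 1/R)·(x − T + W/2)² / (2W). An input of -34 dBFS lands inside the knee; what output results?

-34.78125 dBFS

x − T + W/2 = -34 − (-35) + 4 = 5.
GR = (1 − 1/2) × 5² / 16 = 0.5 × 25 / 16 = 0.78125 dB.
Output = -34 − 0.78125 = -34.78125 dBFS.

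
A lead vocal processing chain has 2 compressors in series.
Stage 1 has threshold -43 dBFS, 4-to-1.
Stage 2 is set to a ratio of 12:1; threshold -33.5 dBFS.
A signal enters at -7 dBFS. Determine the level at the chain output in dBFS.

-34 dBFS

Stage 1: -7 dBFS is 36 dB over -43 dBFS; at 4:1 that becomes 9 dB over, giving -34 dBFS.
Stage 2: -34 dBFS is at or below the -33.5 dBFS threshold — no compression; output -34 dBFS.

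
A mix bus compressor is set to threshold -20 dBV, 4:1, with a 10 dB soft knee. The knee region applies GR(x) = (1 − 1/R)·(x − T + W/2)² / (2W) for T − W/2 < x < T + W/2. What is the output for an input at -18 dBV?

-19.8375 dBV

x − T + W/2 = -18 − (-20) + 5 = 7.
GR = (1 − 1/4) × 7² / 20 = 0.75 × 49 / 20 = 1.8375 dB.
Output = -18 − 1.8375 = -19.8375 dBV.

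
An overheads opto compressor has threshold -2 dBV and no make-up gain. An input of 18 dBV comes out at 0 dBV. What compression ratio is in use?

Input overshoot = 18 − (-2) = 20 dB; output overshoot = 0 − (-2) = 2 dB.
Ratio = 20 / 2 = 10.

10:1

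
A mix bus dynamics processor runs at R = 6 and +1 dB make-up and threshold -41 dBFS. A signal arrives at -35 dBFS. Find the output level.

-39 dBFS

Overshoot: -35 − (-41) = 6 dB.
At 6:1 the overshoot is divided by 6, leaving 1 dB above threshold.
So the level is -41 + 1 = -40 dBFS; make-up adds 1 dB, giving -39 dBFS.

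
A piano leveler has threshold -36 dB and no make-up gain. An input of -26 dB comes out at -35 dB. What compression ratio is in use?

10:1

Input overshoot = -26 − (-36) = 10 dB; output overshoot = -35 − (-36) = 1 dB.
Ratio = 10 / 1 = 10.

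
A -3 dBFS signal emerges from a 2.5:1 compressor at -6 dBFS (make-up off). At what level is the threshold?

Input is 5 dB above T (since output overshoot × R = input overshoot: (-6 − T)·2.5 = -3 − T gives T = -8 dBFS).
Check: -8 + (-3 − (-8))/2.5 = -8 + 2 = -6 dBFS. ✓

-8 dBFS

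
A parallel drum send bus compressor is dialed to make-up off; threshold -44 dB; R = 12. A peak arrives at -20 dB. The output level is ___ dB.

-42 dB

Overshoot: -20 − (-44) = 24 dB.
At 12:1 the overshoot is divided by 12, leaving 2 dB above threshold.
That puts the output at -42 dB.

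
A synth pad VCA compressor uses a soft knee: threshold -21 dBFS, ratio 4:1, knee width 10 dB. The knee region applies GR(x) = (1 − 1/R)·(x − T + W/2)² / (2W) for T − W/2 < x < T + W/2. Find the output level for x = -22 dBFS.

-22.6 dBFS

x − T + W/2 = -22 − (-21) + 5 = 4.
GR = (1 − 1/4) × 4² / 20 = 0.75 × 16 / 20 = 0.6 dB.
Output = -22 − 0.6 = -22.6 dBFS.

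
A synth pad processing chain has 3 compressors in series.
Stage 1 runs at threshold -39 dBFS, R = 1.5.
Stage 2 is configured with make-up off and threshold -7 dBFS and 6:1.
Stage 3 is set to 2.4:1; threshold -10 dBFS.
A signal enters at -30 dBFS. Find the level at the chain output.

-33 dBFS

Stage 1: 9 dB above -39 dBFS, reduced 1.5:1 to 6 dB above → -33 dBFS.
Stage 2: -33 dBFS is at or below the -7 dBFS threshold — no compression; output -33 dBFS.
Stage 3: -33 dBFS is at or below the -10 dBFS threshold — no compression; output -33 dBFS.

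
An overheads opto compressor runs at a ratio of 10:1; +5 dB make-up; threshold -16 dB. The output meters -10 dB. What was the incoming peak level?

-6 dB

Remove make-up: -10 − 5 = -15 dB.
The compressed level sits -15 − (-16) = 1 dB over threshold.
Undo the ratio: input overshoot = 1 × 10 = 10 dB, giving input = -6 dB.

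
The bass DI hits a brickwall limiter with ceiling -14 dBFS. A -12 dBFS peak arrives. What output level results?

The limiter clamps the peak to its -14 dBFS ceiling.

-14 dBFS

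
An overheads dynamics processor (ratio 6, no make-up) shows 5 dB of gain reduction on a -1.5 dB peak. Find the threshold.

Input is 6 dB above T (since output overshoot × R = input overshoot: (-6.5 − T)·6 = -1.5 − T gives T = -7.5 dB).
Check: -7.5 + (-1.5 − (-7.5))/6 = -7.5 + 1 = -6.5 dB. ✓

-7.5 dB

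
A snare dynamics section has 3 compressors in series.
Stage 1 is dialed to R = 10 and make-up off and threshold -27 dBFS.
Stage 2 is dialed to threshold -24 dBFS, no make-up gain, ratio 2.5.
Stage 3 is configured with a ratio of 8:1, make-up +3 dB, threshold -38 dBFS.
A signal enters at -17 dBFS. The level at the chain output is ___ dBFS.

-33.5 dBFS

Stage 1: -17 dBFS is 10 dB over -27 dBFS; at 10:1 that becomes 1 dB over, giving -26 dBFS.
Stage 2: below threshold (-26 ≤ -24); passes unchanged; output -26 dBFS.
Stage 3: overshoot 12 dB → 12/8 = 1.5 dB → -36.5 dBFS; +3 dB make-up → -33.5 dBFS.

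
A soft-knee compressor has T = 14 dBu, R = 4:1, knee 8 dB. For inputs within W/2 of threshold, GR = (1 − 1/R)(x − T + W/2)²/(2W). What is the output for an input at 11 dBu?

x − T + W/2 = 11 − 14 + 4 = 1.
GR = (1 − 1/4) × 1² / 16 = 0.75 × 1 / 16 = 0.046875 dB.
Output = 11 − 0.046875 = 10.953125 dBu.

10.953125 dBu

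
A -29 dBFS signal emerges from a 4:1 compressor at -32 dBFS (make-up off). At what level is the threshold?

-33 dBFS

Let T be the threshold. Output overshoot = (input overshoot)/R, so -32 − T = (-29 − T)/4.
4·(-32 − T) = -29 − T → 3·T = -128 − (-29) = -99.
T = -99/3 = -33 dBFS.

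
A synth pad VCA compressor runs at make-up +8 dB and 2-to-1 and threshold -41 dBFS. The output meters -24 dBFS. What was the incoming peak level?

Stripping the +8 dB make-up gives -32 dBFS at the gain stage.
The compressed level sits -32 − (-41) = 9 dB over threshold.
Before 2:1 compression the overshoot was 9 × 2 = 18 dB, so input = -41 + 18 = -23 dBFS.

-23 dBFS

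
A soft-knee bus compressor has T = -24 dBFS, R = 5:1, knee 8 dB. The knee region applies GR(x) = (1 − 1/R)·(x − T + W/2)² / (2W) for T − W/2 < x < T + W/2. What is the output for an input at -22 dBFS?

-23.8 dBFS

x − T + W/2 = -22 − (-24) + 4 = 6.
GR = (1 − 1/5) × 6² / 16 = 0.8 × 36 / 16 = 1.8 dB.
Output = -22 − 1.8 = -23.8 dBFS.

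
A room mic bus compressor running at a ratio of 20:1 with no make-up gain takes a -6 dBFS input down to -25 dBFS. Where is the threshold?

-26 dBFS

Let T be the threshold. Output overshoot = (input overshoot)/R, so -25 − T = (-6 − T)/20.
20·(-25 − T) = -6 − T → 19·T = -500 − (-6) = -494.
T = -494/19 = -26 dBFS.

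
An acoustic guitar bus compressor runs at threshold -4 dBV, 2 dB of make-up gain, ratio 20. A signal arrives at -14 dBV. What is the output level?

-12 dBV

-14 dBV is 10 dB below the -4 dBV threshold, so no gain reduction is applied.
Make-up gain adds 2 dB: -14 + 2 = -12 dBV.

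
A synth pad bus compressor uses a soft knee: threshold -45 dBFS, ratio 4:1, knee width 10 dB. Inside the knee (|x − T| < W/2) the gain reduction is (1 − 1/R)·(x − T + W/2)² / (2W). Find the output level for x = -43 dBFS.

-44.8375 dBFS

x − T + W/2 = -43 − (-45) + 5 = 7.
GR = (1 − 1/4) × 7² / 20 = 0.75 × 49 / 20 = 1.8375 dB.
Output = -43 − 1.8375 = -44.8375 dBFS.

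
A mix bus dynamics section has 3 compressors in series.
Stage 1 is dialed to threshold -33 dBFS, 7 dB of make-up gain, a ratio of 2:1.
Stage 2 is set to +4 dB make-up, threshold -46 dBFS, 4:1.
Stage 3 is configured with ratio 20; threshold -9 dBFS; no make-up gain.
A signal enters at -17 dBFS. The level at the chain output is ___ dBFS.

Stage 1: overshoot 16 dB → 16/2 = 8 dB → -25 dBFS; +7 dB make-up → -18 dBFS.
Stage 2: 28 dB above -46 dBFS, reduced 4:1 to 7 dB above → -39 dBFS; +4 dB make-up → -35 dBFS.
Stage 3: below threshold (-35 ≤ -9); passes unchanged; output -35 dBFS.

-35 dBFS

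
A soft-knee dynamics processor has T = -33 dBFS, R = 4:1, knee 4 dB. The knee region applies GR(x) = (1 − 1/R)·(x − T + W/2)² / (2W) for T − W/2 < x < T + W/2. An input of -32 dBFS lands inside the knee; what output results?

-32.84375 dBFS

x − T + W/2 = -32 − (-33) + 2 = 3.
GR = (1 − 1/4) × 3² / 8 = 0.75 × 9 / 8 = 0.84375 dB.
Output = -32 − 0.84375 = -32.84375 dBFS.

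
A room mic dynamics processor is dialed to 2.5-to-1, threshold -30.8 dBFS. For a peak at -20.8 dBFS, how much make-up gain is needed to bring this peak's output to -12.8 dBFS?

14 dB

Without make-up, output = threshold + overshoot/2.5 = -30.8 + 4 = -26.8 dBFS.
Gap to target: 14 dB.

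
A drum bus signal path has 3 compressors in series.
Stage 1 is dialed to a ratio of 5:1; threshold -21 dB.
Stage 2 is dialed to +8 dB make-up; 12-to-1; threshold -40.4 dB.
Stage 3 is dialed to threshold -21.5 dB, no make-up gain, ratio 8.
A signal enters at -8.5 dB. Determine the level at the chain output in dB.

-30.575 dB

Stage 1: overshoot 12.5 dB → 12.5/5 = 2.5 dB → -18.5 dB.
Stage 2: -18.5 dB is 21.9 dB over -40.4 dB; at 12:1 that becomes 1.825 dB over, giving -38.575 dB; +8 dB make-up → -30.575 dB.
Stage 3: -30.575 dB ≤ -21.5 dB, so stage 3 doesn't engage; output -30.575 dB.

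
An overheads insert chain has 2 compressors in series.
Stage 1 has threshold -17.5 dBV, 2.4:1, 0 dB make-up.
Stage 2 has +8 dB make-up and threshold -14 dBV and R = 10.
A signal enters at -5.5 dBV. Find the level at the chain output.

-5.85 dBV

Stage 1: overshoot 12 dB → 12/2.4 = 5 dB → -12.5 dBV.
Stage 2: -12.5 dBV is 1.5 dB over -14 dBV; at 10:1 that becomes 0.15 dB over, giving -13.85 dBV; +8 dB make-up → -5.85 dBV.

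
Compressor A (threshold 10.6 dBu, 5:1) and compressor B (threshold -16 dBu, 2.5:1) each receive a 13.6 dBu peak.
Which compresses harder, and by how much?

A: 3 dB over, compressed to 0.6 dB over, so 2.4 dB of GR.
B: 29.6 dB over, compressed to 11.84 dB over, so 17.76 dB of GR.
Difference: 15.36 dB in favour of B.

B, by 15.36 dB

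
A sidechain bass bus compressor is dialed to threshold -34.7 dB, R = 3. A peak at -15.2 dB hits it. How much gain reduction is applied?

13 dB

The signal is 19.5 dB above threshold.
At 3:1, output sits 19.5/3 = 6.5 dB above threshold.
So the signal is attenuated by 19.5 − 6.5 = 13 dB.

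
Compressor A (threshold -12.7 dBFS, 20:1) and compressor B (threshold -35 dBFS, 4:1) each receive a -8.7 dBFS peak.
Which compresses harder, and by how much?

B, by 15.925 dB

A: 4 dB over, compressed to 0.2 dB over, so 3.8 dB of GR.
B: 26.3 dB over, compressed to 6.575 dB over, so 19.725 dB of GR.
B applies 15.925 dB more gain reduction.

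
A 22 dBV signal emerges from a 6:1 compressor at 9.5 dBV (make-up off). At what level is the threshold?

7 dBV

Let T be the threshold. Output overshoot = (input overshoot)/R, so 9.5 − T = (22 − T)/6.
6·(9.5 − T) = 22 − T → 5·T = 57 − 22 = 35.
T = 35/5 = 7 dBV.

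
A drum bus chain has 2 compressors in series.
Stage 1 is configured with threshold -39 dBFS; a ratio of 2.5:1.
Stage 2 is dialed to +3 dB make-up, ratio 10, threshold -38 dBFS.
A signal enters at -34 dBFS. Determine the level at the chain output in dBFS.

Stage 1: -34 dBFS is 5 dB over -39 dBFS; at 2.5:1 that becomes 2 dB over, giving -37 dBFS.
Stage 2: -37 dBFS is 1 dB over -38 dBFS; at 10:1 that becomes 0.1 dB over, giving -37.9 dBFS; +3 dB make-up → -34.9 dBFS.

-34.9 dBFS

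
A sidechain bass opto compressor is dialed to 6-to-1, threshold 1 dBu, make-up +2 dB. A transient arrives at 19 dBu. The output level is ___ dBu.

6 dBu

19 dBu sits 18 dB over threshold.
The 18 dB excess becomes 3 dB after 6:1 reduction.
So the level is 1 + 3 = 4 dBu; make-up adds 2 dB, giving 6 dBu.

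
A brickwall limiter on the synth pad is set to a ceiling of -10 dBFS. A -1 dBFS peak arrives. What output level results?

At ∞:1, everything above -10 dBFS is held at the ceiling.

-10 dBFS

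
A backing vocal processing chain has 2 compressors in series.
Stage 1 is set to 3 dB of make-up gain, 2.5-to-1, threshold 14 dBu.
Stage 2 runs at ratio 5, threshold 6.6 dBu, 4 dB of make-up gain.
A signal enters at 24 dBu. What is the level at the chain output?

13.48 dBu

Stage 1: 24 dBu is 10 dB over 14 dBu; at 2.5:1 that becomes 4 dB over, giving 18 dBu; +3 dB make-up → 21 dBu.
Stage 2: 21 dBu is 14.4 dB over 6.6 dBu; at 5:1 that becomes 2.88 dB over, giving 9.48 dBu; +4 dB make-up → 13.48 dBu.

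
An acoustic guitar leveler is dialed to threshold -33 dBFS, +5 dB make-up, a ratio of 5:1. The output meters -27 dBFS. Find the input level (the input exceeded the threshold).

Stripping the +5 dB make-up gives -32 dBFS at the gain stage.
That's 1 dB above the -33 dBFS threshold.
Undo the ratio: input overshoot = 1 × 5 = 5 dB, giving input = -28 dBFS.

-28 dBFS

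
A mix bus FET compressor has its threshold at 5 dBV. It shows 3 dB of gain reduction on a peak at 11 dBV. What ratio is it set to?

Input overshoot = 11 − 5 = 6 dB.
Output overshoot = 6 − 3 = 3 dB.
Ratio = input overshoot / output overshoot = 6 / 3 = 2.

2:1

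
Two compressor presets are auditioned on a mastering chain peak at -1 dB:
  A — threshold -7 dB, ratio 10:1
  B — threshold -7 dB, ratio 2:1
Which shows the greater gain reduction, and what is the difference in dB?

A: 6 dB over, compressed to 0.6 dB over, so 5.4 dB of GR.
B: 6 dB over, compressed to 3 dB over, so 3 dB of GR.
A reduces 2.4 dB more.

A, by 2.4 dB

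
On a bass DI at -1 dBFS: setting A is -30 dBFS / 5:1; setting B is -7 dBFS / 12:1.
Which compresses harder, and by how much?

A, by 17.7 dB

A: GR = 29 − 29/5 = 23.2 dB.
B: GR = 6 − 6/12 = 5.5 dB.
A applies 17.7 dB more gain reduction.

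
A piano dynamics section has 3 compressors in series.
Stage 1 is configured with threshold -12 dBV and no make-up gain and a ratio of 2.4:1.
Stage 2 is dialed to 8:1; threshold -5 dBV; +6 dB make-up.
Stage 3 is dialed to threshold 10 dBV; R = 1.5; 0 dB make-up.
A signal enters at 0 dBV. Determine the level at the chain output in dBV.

-1 dBV

Stage 1: overshoot 12 dB → 12/2.4 = 5 dB → -7 dBV.
Stage 2: -7 dBV ≤ -5 dBV, so stage 2 doesn't engage; make-up brings it to -1 dBV.
Stage 3: -1 dBV is at or below the 10 dBV threshold — no compression; output -1 dBV.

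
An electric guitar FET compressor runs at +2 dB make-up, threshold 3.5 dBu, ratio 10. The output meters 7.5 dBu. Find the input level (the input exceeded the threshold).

Before make-up, the level was 7.5 − 2 = 5.5 dBu.
Post-compression overshoot = 5.5 − 3.5 = 2 dB.
Input overshoot = R × output overshoot = 20 dB → input = 3.5 + 20 = 23.5 dBu.

23.5 dBu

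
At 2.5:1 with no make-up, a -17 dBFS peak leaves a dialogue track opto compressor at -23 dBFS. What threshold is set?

-27 dBFS

Let T be the threshold. Output overshoot = (input overshoot)/R, so -23 − T = (-17 − T)/2.5.
2.5·(-23 − T) = -17 − T → 1.5·T = -57.5 − (-17) = -40.5.
T = -40.5/1.5 = -27 dBFS.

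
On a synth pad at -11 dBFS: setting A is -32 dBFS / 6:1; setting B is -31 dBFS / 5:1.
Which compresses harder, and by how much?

A, by 1.5 dB

A: overshoot 21 dB → output overshoot 3.5 dB → GR 17.5 dB.
B: overshoot 20 dB → output overshoot 4 dB → GR 16 dB.
A reduces 1.5 dB more.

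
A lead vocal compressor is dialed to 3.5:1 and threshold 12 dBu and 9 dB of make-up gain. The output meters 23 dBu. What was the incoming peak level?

19 dBu

Stripping the +9 dB make-up gives 14 dBu at the gain stage.
Post-compression overshoot = 14 − 12 = 2 dB.
Undo the ratio: input overshoot = 2 × 3.5 = 7 dB, giving input = 19 dBu.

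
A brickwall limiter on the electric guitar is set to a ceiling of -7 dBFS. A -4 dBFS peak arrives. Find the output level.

The limiter clamps the peak to its -7 dBFS ceiling.

-7 dBFS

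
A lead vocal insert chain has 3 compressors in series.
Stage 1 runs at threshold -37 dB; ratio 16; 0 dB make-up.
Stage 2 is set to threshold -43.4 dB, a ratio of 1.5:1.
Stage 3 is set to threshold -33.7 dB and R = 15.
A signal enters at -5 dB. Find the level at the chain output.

-37.8 dB

Stage 1: 32 dB above -37 dB, reduced 16:1 to 2 dB above → -35 dB.
Stage 2: 8.4 dB above -43.4 dB, reduced 1.5:1 to 5.6 dB above → -37.8 dB.
Stage 3: -37.8 dB is at or below the -33.7 dB threshold — no compression; output -37.8 dB.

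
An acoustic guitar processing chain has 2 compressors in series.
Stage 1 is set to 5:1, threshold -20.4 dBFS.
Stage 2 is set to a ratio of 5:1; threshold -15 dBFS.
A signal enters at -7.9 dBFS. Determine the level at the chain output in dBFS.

-17.9 dBFS

Stage 1: 12.5 dB above -20.4 dBFS, reduced 5:1 to 2.5 dB above → -17.9 dBFS.
Stage 2: below threshold (-17.9 ≤ -15); passes unchanged; output -17.9 dBFS.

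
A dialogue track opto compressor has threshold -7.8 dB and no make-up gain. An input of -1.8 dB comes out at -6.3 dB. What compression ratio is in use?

4:1

Input overshoot = -1.8 − (-7.8) = 6 dB; output overshoot = -6.3 − (-7.8) = 1.5 dB.
Ratio = 6 / 1.5 = 4.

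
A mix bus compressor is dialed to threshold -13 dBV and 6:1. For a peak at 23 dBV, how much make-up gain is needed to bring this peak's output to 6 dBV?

13 dB

Without make-up, output = threshold + overshoot/6 = -13 + 6 = -7 dBV.
Gap to target: 13 dB.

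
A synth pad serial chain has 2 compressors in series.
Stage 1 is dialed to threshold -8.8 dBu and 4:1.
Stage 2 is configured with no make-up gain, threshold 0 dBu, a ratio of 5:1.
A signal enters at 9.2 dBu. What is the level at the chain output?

Stage 1: 9.2 dBu is 18 dB over -8.8 dBu; at 4:1 that becomes 4.5 dB over, giving -4.3 dBu.
Stage 2: -4.3 dBu ≤ 0 dBu, so stage 2 doesn't engage; output -4.3 dBu.

-4.3 dBu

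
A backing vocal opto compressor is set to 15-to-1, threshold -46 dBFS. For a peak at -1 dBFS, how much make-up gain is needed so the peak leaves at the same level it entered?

42 dB

Without make-up, output = threshold + overshoot/15 = -46 + 3 = -43 dBFS.
Gap to target: 42 dB.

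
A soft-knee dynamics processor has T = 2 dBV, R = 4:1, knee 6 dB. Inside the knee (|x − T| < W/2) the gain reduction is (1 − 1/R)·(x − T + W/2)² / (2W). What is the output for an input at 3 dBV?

x − T + W/2 = 3 − 2 + 3 = 4.
GR = (1 − 1/4) × 4² / 12 = 0.75 × 16 / 12 = 1 dB.
Output = 3 − 1 = 2 dBV.

2 dBV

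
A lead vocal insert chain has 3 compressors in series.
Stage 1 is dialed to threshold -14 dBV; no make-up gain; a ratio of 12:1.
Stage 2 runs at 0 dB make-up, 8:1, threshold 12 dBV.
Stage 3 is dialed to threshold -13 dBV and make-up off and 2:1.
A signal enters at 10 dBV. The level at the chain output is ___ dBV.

-12.5 dBV

Stage 1: 10 dBV is 24 dB over -14 dBV; at 12:1 that becomes 2 dB over, giving -12 dBV.
Stage 2: below threshold (-12 ≤ 12); passes unchanged; output -12 dBV.
Stage 3: 1 dB above -13 dBV, reduced 2:1 to 0.5 dB above → -12.5 dBV.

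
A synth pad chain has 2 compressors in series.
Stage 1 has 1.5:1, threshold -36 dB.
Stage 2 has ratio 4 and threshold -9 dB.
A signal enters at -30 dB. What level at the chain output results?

-32 dB

Stage 1: 6 dB above -36 dB, reduced 1.5:1 to 4 dB above → -32 dB.
Stage 2: -32 dB is at or below the -9 dB threshold — no compression; output -32 dB.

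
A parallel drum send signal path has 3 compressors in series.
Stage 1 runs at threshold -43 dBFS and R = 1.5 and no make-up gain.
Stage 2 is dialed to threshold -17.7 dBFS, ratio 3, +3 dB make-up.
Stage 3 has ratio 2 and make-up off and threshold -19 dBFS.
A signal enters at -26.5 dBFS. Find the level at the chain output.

-29 dBFS

Stage 1: -26.5 dBFS is 16.5 dB over -43 dBFS; at 1.5:1 that becomes 11 dB over, giving -32 dBFS.
Stage 2: below threshold (-32 ≤ -17.7); passes unchanged; make-up brings it to -29 dBFS.
Stage 3: -29 dBFS is at or below the -19 dBFS threshold — no compression; output -29 dBFS.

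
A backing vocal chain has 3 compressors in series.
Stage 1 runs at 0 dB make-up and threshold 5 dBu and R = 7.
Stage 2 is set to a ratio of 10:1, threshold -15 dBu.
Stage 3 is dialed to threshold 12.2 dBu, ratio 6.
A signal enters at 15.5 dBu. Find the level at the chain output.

-12.85 dBu

Stage 1: 10.5 dB above 5 dBu, reduced 7:1 to 1.5 dB above → 6.5 dBu.
Stage 2: 6.5 dBu is 21.5 dB over -15 dBu; at 10:1 that becomes 2.15 dB over, giving -12.85 dBu.
Stage 3: -12.85 dBu ≤ 12.2 dBu, so stage 3 doesn't engage; output -12.85 dBu.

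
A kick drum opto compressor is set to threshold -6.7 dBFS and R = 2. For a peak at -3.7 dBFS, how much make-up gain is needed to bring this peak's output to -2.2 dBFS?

The peak compresses to -6.7 + 3/2 = -5.2 dBFS.
To reach -2.2 dBFS requires -2.2 − (-5.2) = 3 dB of make-up.

3 dB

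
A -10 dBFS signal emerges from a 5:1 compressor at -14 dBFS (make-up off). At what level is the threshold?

Gain reduction = -10 − (-14) = 4 dB; output overshoot = GR / (R − 1) = 4 / 4 = 1 dB.
Threshold = output − output overshoot = -14 − 1 = -15 dBFS.

-15 dBFS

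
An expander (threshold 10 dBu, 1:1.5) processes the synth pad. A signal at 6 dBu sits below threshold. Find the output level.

4 dBu

Undershoot = 10 − 6 = 4 dB.
At 1:1.5, that expands to 6 dB under threshold.
Output = 10 − 6 = 4 dBu.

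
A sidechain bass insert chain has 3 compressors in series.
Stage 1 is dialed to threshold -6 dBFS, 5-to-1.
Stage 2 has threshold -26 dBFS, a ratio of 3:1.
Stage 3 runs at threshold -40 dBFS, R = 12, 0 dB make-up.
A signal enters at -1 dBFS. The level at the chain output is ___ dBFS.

Stage 1: 5 dB above -6 dBFS, reduced 5:1 to 1 dB above → -5 dBFS.
Stage 2: overshoot 21 dB → 21/3 = 7 dB → -19 dBFS.
Stage 3: -19 dBFS is 21 dB over -40 dBFS; at 12:1 that becomes 1.75 dB over, giving -38.25 dBFS.

-38.25 dBFS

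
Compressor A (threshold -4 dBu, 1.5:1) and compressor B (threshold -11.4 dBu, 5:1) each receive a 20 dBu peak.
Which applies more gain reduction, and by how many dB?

B, by 17.12 dB

A: GR = 24 − 24/1.5 = 8 dB.
B: GR = 31.4 − 31.4/5 = 25.12 dB.
B reduces 17.12 dB more.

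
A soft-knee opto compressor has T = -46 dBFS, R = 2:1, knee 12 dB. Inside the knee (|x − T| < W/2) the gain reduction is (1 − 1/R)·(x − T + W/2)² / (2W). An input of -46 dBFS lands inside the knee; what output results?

x − T + W/2 = -46 − (-46) + 6 = 6.
GR = (1 − 1/2) × 6² / 24 = 0.5 × 36 / 24 = 0.75 dB.
Output = -46 − 0.75 = -46.75 dBFS.

-46.75 dBFS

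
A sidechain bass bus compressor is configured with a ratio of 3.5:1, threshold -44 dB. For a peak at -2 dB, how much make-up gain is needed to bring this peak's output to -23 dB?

9 dB

Overshoot 42 dB → 42/3.5 = 12 dB after compression, so the compressed level is -44 + 12 = -32 dB.
Make-up = target − compressed = -23 − (-32) = 9 dB.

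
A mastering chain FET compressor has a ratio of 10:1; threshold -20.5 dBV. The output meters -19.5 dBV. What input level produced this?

-10.5 dBV

That's 1 dB above the -20.5 dBV threshold.
Undo the ratio: input overshoot = 1 × 10 = 10 dB, giving input = -10.5 dBV.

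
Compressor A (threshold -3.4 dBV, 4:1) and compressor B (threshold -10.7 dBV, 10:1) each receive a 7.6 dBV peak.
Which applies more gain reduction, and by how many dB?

A: overshoot 11 dB → output overshoot 2.75 dB → GR 8.25 dB.
B: overshoot 18.3 dB → output overshoot 1.83 dB → GR 16.47 dB.
Difference: 8.22 dB in favour of B.

B, by 8.22 dB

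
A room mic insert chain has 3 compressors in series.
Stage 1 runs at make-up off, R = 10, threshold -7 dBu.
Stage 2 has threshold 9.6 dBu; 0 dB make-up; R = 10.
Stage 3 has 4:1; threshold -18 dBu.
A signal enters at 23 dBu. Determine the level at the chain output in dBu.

Stage 1: 23 dBu is 30 dB over -7 dBu; at 10:1 that becomes 3 dB over, giving -4 dBu.
Stage 2: -4 dBu is at or below the 9.6 dBu threshold — no compression; output -4 dBu.
Stage 3: 14 dB above -18 dBu, reduced 4:1 to 3.5 dB above → -14.5 dBu.

-14.5 dBu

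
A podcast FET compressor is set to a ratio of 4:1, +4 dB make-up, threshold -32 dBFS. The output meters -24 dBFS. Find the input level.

Stripping the +4 dB make-up gives -28 dBFS at the gain stage.
That's 4 dB above the -32 dBFS threshold.
Input overshoot = R × output overshoot = 16 dB → input = -32 + 16 = -16 dBFS.

-16 dBFS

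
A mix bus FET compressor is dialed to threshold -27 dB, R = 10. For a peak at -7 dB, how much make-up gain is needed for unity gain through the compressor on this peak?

Overshoot 20 dB → 20/10 = 2 dB after compression, so the compressed level is -27 + 2 = -25 dB.
Make-up = target − compressed = -7 − (-25) = 18 dB.

18 dB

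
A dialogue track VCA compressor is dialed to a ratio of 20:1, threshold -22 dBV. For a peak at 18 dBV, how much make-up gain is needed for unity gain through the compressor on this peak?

Without make-up, output = threshold + overshoot/20 = -22 + 2 = -20 dBV.
Gap to target: 38 dB.

38 dB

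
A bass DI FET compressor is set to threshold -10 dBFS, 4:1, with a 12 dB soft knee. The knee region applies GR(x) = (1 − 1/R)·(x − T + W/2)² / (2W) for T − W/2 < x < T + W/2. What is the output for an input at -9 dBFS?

x − T + W/2 = -9 − (-10) + 6 = 7.
GR = (1 − 1/4) × 7² / 24 = 0.75 × 49 / 24 = 1.53125 dB.
Output = -9 − 1.53125 = -10.53125 dBFS.

-10.53125 dBFS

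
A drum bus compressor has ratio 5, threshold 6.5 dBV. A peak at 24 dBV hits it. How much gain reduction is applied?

14 dB

24 dBV exceeds the threshold by 17.5 dB.
A 5:1 ratio leaves 3.5 dB of that excess.
GR = overshoot in − overshoot out = 17.5 − 3.5 = 14 dB.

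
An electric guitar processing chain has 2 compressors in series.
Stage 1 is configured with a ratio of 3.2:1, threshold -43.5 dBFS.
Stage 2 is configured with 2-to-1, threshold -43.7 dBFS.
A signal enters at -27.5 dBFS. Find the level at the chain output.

Stage 1: 16 dB above -43.5 dBFS, reduced 3.2:1 to 5 dB above → -38.5 dBFS.
Stage 2: 5.2 dB above -43.7 dBFS, reduced 2:1 to 2.6 dB above → -41.1 dBFS.

-41.1 dBFS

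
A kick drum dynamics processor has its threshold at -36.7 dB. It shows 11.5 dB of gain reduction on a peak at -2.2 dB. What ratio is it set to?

1.5:1

Input overshoot = -2.2 − (-36.7) = 34.5 dB.
Output overshoot = 34.5 − 11.5 = 23 dB.
Ratio = input overshoot / output overshoot = 34.5 / 23 = 1.5.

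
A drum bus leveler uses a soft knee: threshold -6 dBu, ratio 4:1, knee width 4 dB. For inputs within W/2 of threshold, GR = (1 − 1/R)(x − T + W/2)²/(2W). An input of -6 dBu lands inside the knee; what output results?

x − T + W/2 = -6 − (-6) + 2 = 2.
GR = (1 − 1/4) × 2² / 8 = 0.75 × 4 / 8 = 0.375 dB.
Output = -6 − 0.375 = -6.375 dBu.

-6.375 dBu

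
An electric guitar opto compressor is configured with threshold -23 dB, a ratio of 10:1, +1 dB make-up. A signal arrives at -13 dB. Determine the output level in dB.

-21 dB

Overshoot: -13 − (-23) = 10 dB.
10:1 compression reduces that to 10/10 = 1 dB over.
That puts the output at -22 dB; make-up adds 1 dB, giving -21 dB.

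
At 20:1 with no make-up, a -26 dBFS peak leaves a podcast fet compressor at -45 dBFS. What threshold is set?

-46 dBFS

Gain reduction = -26 − (-45) = 19 dB; output overshoot = GR / (R − 1) = 19 / 19 = 1 dB.
Threshold = output − output overshoot = -45 − 1 = -46 dBFS.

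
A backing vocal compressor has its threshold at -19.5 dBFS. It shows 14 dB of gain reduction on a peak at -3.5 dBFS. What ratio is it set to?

Input overshoot = -3.5 − (-19.5) = 16 dB.
Output overshoot = 16 − 14 = 2 dB.
Ratio = input overshoot / output overshoot = 16 / 2 = 8.

8:1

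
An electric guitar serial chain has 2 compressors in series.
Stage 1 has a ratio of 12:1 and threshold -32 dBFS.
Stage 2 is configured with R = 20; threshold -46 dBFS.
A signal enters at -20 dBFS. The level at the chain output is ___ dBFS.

-45.25 dBFS

Stage 1: -20 dBFS is 12 dB over -32 dBFS; at 12:1 that becomes 1 dB over, giving -31 dBFS.
Stage 2: overshoot 15 dB → 15/20 = 0.75 dB → -45.25 dBFS.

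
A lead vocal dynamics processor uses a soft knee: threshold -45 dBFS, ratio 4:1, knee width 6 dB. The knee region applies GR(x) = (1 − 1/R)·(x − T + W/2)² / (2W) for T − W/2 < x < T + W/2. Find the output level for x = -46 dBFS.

-46.25 dBFS

x − T + W/2 = -46 − (-45) + 3 = 2.
GR = (1 − 1/4) × 2² / 12 = 0.75 × 4 / 12 = 0.25 dB.
Output = -46 − 0.25 = -46.25 dBFS.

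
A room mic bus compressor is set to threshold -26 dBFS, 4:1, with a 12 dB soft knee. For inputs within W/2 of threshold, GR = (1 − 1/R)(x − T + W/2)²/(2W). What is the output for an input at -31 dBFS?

x − T + W/2 = -31 − (-26) + 6 = 1.
GR = (1 − 1/4) × 1² / 24 = 0.75 × 1 / 24 = 0.03125 dB.
Output = -31 − 0.03125 = -31.03125 dBFS.

-31.03125 dBFS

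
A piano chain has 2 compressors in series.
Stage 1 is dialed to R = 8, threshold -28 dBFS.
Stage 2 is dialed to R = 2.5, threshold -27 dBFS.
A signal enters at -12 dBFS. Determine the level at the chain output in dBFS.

Stage 1: -12 dBFS is 16 dB over -28 dBFS; at 8:1 that becomes 2 dB over, giving -26 dBFS.
Stage 2: 1 dB above -27 dBFS, reduced 2.5:1 to 0.4 dB above → -26.6 dBFS.

-26.6 dBFS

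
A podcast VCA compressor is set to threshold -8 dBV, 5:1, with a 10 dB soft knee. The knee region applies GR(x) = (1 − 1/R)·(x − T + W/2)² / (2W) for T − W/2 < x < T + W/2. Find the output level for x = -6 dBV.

-7.96 dBV

x − T + W/2 = -6 − (-8) + 5 = 7.
GR = (1 − 1/5) × 7² / 20 = 0.8 × 49 / 20 = 1.96 dB.
Output = -6 − 1.96 = -7.96 dBV.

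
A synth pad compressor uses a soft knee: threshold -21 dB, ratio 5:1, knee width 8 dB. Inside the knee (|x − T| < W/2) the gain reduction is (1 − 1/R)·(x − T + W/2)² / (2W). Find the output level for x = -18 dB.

-20.45 dB

x − T + W/2 = -18 − (-21) + 4 = 7.
GR = (1 − 1/5) × 7² / 16 = 0.8 × 49 / 16 = 2.45 dB.
Output = -18 − 2.45 = -20.45 dB.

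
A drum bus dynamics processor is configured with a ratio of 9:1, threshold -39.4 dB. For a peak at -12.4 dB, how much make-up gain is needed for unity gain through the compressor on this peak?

24 dB

Overshoot 27 dB → 27/9 = 3 dB after compression, so the compressed level is -39.4 + 3 = -36.4 dB.
Make-up = target − compressed = -12.4 − (-36.4) = 24 dB.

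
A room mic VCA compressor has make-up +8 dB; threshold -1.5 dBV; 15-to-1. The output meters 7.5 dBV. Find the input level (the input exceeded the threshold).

13.5 dBV

Remove make-up: 7.5 − 8 = -0.5 dBV.
The compressed level sits -0.5 − (-1.5) = 1 dB over threshold.
Input overshoot = R × output overshoot = 15 dB → input = -1.5 + 15 = 13.5 dBV.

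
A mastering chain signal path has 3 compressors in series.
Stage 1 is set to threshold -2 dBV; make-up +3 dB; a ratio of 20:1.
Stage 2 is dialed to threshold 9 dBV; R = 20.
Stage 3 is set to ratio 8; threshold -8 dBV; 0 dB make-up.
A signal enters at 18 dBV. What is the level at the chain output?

-6.75 dBV

Stage 1: overshoot 20 dB → 20/20 = 1 dB → -1 dBV; +3 dB make-up → 2 dBV.
Stage 2: 2 dBV is at or below the 9 dBV threshold — no compression; output 2 dBV.
Stage 3: 10 dB above -8 dBV, reduced 8:1 to 1.25 dB above → -6.75 dBV.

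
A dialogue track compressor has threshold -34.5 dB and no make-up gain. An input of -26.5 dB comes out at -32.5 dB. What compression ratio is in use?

4:1

Input overshoot = -26.5 − (-34.5) = 8 dB; output overshoot = -32.5 − (-34.5) = 2 dB.
Ratio = 8 / 2 = 4.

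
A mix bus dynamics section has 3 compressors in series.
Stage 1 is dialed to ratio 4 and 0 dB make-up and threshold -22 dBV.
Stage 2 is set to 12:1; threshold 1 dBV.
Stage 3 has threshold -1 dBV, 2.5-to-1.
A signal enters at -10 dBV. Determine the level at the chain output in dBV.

Stage 1: -10 dBV is 12 dB over -22 dBV; at 4:1 that becomes 3 dB over, giving -19 dBV.
Stage 2: -19 dBV is at or below the 1 dBV threshold — no compression; output -19 dBV.
Stage 3: -19 dBV ≤ -1 dBV, so stage 3 doesn't engage; output -19 dBV.

-19 dBV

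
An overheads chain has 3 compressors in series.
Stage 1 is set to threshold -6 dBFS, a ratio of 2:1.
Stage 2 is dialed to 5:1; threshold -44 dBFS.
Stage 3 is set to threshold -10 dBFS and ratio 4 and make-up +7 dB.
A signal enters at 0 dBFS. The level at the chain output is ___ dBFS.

Stage 1: 0 dBFS is 6 dB over -6 dBFS; at 2:1 that becomes 3 dB over, giving -3 dBFS.
Stage 2: 41 dB above -44 dBFS, reduced 5:1 to 8.2 dB above → -35.8 dBFS.
Stage 3: -35.8 dBFS is at or below the -10 dBFS threshold — no compression; make-up brings it to -28.8 dBFS.

-28.8 dBFS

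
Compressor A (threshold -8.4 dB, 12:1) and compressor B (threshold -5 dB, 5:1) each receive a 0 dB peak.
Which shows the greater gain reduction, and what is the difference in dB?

A: GR = 8.4 − 8.4/12 = 7.7 dB.
B: GR = 5 − 5/5 = 4 dB.
Difference: 3.7 dB in favour of A.

A, by 3.7 dB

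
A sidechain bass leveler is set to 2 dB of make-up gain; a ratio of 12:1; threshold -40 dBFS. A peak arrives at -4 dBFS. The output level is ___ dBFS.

Overshoot: -4 − (-40) = 36 dB.
At 12:1 the overshoot is divided by 12, leaving 3 dB above threshold.
So the level is -40 + 3 = -37 dBFS; make-up adds 2 dB, giving -35 dBFS.

-35 dBFS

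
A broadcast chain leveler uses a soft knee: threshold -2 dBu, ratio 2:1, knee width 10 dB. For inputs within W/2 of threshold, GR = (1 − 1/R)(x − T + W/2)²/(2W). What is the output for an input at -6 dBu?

x − T + W/2 = -6 − (-2) + 5 = 1.
GR = (1 − 1/2) × 1² / 20 = 0.5 × 1 / 20 = 0.025 dB.
Output = -6 − 0.025 = -6.025 dBu.

-6.025 dBu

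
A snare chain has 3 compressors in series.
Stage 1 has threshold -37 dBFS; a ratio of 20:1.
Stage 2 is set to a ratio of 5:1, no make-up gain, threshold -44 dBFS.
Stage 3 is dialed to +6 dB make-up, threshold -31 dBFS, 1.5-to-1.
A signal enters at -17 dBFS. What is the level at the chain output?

Stage 1: -17 dBFS is 20 dB over -37 dBFS; at 20:1 that becomes 1 dB over, giving -36 dBFS.
Stage 2: -36 dBFS is 8 dB over -44 dBFS; at 5:1 that becomes 1.6 dB over, giving -42.4 dBFS.
Stage 3: -42.4 dBFS ≤ -31 dBFS, so stage 3 doesn't engage; make-up brings it to -36.4 dBFS.

-36.4 dBFS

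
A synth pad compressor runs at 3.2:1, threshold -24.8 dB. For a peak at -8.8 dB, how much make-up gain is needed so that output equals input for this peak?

The peak compresses to -24.8 + 16/3.2 = -19.8 dB.
To reach -8.8 dB requires -8.8 − (-19.8) = 11 dB of make-up.

11 dB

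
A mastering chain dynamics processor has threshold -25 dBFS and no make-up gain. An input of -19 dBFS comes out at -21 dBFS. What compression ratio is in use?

1.5:1

Input overshoot = -19 − (-25) = 6 dB; output overshoot = -21 − (-25) = 4 dB.
Ratio = 6 / 4 = 1.5.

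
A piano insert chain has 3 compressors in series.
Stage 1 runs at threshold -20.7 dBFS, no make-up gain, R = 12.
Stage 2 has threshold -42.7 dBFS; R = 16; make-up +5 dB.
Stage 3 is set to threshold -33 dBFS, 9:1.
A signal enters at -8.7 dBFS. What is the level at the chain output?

Stage 1: overshoot 12 dB → 12/12 = 1 dB → -19.7 dBFS.
Stage 2: -19.7 dBFS is 23 dB over -42.7 dBFS; at 16:1 that becomes 1.4375 dB over, giving -41.2625 dBFS; +5 dB make-up → -36.2625 dBFS.
Stage 3: -36.2625 dBFS is at or below the -33 dBFS threshold — no compression; output -36.2625 dBFS.

-36.2625 dBFS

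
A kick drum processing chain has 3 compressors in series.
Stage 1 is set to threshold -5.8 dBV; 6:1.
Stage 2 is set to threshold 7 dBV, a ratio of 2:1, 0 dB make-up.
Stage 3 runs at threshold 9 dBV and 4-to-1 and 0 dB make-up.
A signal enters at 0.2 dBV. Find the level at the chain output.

-4.8 dBV

Stage 1: 6 dB above -5.8 dBV, reduced 6:1 to 1 dB above → -4.8 dBV.
Stage 2: -4.8 dBV ≤ 7 dBV, so stage 2 doesn't engage; output -4.8 dBV.
Stage 3: below threshold (-4.8 ≤ 9); passes unchanged; output -4.8 dBV.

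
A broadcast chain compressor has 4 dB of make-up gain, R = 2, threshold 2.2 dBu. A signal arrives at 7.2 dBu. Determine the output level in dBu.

8.7 dBu

The input is 5 dB above the 2.2 dBu threshold.
The 5 dB excess becomes 2.5 dB after 2:1 reduction.
So the level is 2.2 + 2.5 = 4.7 dBu; make-up adds 4 dB, giving 8.7 dBu.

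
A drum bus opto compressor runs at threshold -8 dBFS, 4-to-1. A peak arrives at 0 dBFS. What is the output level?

-6 dBFS

0 dBFS sits 8 dB over threshold.
4:1 compression reduces that to 8/4 = 2 dB over.
So the level is -8 + 2 = -6 dBFS.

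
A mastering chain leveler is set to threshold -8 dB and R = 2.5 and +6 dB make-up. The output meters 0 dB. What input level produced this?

Stripping the +6 dB make-up gives -6 dB at the gain stage.
That's 2 dB above the -8 dB threshold.
Before 2.5:1 compression the overshoot was 2 × 2.5 = 5 dB, so input = -8 + 5 = -3 dB.

-3 dB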